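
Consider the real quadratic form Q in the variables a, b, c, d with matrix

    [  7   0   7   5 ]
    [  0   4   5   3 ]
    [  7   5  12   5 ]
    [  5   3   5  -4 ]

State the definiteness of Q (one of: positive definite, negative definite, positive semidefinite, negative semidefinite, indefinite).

indefinite

An LDLᵀ factorisation of A has diagonal entries 7, 4, -5/4, 10/7.
So there are 3 positive, 1 negative pivots.
Hence Q is indefinite.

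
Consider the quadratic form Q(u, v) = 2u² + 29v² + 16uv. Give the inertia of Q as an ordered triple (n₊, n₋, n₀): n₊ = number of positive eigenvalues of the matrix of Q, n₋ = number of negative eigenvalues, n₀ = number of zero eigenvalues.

(1, 1, 0)

The associated matrix is A = [[2, 8], [8, 29]].
Symmetric row and column elimination reduces A to a congruent diagonal form with pivots 2, -3.
That gives 1 positive, 1 negative pivots.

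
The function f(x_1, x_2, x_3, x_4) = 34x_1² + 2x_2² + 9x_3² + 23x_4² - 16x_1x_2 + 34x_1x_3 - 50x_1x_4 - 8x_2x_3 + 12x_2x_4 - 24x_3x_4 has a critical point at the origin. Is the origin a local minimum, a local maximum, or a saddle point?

local minimum

The Hessian at the origin is H = [[68, -16, 34, -50], [-16, 4, -8, 12], [34, -8, 18, -24], [-50, 12, -24, 46]].
Applying the same elementary operations to the rows and columns of H produces a congruent diagonal matrix with entries 68, 4/17, 1, 8.
That gives 4 positive pivots.
H is positive definite, so the origin is a strict local minimum.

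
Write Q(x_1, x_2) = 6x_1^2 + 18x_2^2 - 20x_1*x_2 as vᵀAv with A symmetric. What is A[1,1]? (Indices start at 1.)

The coefficient of x_1^2 in Q is 6, and that is exactly A[1,1].

6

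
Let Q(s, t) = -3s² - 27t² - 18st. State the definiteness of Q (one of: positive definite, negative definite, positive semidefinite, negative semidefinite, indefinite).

negative semidefinite

The symmetric matrix of Q is [[-3, -9], [-9, -27]].
For the 2×2 matrix [[-3, -9], [-9, -27]]: det = -3·-27 − (-9)² = 0, trace = -30.
det = 0 so one eigenvalue is zero; the form is semidefinite with the sign of the trace.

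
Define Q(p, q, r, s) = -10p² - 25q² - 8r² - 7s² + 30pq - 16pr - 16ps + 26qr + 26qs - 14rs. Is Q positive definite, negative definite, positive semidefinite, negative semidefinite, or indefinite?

negative definite

The symmetric matrix is A = [[-10, 15, -8, -8], [15, -25, 13, 13], [-8, 13, -8, -7], [-8, 13, -7, -7]].
Applying the same elementary operations to the rows and columns of A produces a congruent diagonal matrix with entries -10, -5/2, -6/5, -1/6.
That gives 4 negative pivots.
Hence Q is negative definite.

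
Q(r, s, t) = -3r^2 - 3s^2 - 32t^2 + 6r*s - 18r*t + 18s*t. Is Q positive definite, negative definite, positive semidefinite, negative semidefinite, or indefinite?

Write A = [[-3, 3, -9], [3, -3, 9], [-9, 9, -32]].
Congruent diagonalization of A (simultaneous row and column reduction) yields pivots -3, 0, -5.
Counting signs: 2 negative, 1 zero.
Hence Q is negative semidefinite.

negative semidefinite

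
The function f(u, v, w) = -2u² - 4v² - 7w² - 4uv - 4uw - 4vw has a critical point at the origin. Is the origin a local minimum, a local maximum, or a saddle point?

local maximum

The Hessian at the origin is H = [[-4, -4, -4], [-4, -8, -4], [-4, -4, -14]].
Row-reducing H symmetrically gives the diagonal entries -4, -4, -10.
So there are 3 negative pivots.
H is negative definite, so the origin is a strict local maximum.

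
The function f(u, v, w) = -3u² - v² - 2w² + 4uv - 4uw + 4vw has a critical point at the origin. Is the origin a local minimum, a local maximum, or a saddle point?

saddle point

The Hessian at the origin is H = [[-6, 4, -4], [4, -2, 4], [-4, 4, -4]].
Applying the same elementary operations to the rows and columns of H produces a congruent diagonal matrix with entries -6, 2/3, -4.
That gives 1 positive, 2 negative pivots.
H is indefinite, so the origin is a saddle point.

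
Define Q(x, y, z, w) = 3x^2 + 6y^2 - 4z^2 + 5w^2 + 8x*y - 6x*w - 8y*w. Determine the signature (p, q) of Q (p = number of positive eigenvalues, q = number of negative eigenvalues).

The symmetric matrix is A = [[3, 4, 0, -3], [4, 6, 0, -4], [0, 0, -4, 0], [-3, -4, 0, 5]].
Applying the same elementary operations to the rows and columns of A produces a congruent diagonal matrix with entries 3, 2/3, -4, 2.
Counting signs: 3 positive, 1 negative.

(3, 1)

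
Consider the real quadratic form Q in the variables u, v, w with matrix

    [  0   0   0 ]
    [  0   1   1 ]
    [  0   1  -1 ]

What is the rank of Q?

2

Congruent diagonalization of A (simultaneous row and column reduction) yields pivots 0, 1, -2.
So there are 1 positive, 1 negative, 1 zero pivots.
The rank is the number of nonzero pivots: 2.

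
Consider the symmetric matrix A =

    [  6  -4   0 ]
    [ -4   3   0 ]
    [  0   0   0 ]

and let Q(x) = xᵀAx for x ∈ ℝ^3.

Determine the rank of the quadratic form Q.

Symmetric row and column elimination reduces A to a congruent diagonal form with pivots 6, 1/3, 0.
Counting signs: 2 positive, 1 zero.
The rank is the number of nonzero pivots: 2.

2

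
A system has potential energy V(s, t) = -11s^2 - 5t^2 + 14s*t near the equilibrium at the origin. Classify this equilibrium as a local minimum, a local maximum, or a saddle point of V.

The Hessian at the origin is H = [[-22, 14], [14, -10]].
det H = -22·-10 − (14)² = 24 > 0 and H[1,1] = -22 < 0, so H is negative definite.
Therefore the origin is a local maximum.

local maximum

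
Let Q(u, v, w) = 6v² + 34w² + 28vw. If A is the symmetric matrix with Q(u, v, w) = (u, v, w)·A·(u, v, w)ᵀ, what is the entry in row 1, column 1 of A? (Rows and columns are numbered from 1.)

The coefficient of u² in Q is 0, and that is exactly A[1,1].

0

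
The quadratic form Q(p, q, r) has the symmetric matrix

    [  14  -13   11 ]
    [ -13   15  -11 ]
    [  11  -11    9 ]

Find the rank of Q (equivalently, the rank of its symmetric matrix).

An LDLᵀ factorisation of A has diagonal entries 14, 41/14, 6/41.
That gives 3 positive pivots.
The rank is the number of nonzero pivots: 3.

3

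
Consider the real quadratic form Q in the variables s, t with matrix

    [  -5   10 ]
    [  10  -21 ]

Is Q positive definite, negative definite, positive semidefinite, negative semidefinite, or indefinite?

negative definite

For the 2×2 matrix [[-5, 10], [10, -21]]: det = -5·-21 − (10)² = 5, trace = -26.
det > 0 so both eigenvalues share the sign of the trace; trace = -26 < 0 ⇒ both negative.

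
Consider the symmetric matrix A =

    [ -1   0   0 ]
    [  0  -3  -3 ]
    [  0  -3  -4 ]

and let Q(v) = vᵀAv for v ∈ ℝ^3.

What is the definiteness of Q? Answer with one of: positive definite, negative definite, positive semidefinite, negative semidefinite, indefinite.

Leading principal minors: Δ_1 = -1, Δ_2 = 3, Δ_3 = -3.
The signs alternate starting with Δ_1 < 0, so by Sylvester's criterion Q is negative definite.

negative definite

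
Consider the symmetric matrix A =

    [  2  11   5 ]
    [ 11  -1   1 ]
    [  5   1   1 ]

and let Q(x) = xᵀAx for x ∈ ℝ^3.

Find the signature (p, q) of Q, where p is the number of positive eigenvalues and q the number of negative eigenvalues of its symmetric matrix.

(1, 2)

Congruent diagonalization of A (simultaneous row and column reduction) yields pivots 2, -123/2, -10/123.
That gives 1 positive, 2 negative pivots.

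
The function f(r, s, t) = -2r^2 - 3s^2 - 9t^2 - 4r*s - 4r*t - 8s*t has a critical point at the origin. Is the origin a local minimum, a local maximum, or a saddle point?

The Hessian at the origin is H = [[-4, -4, -4], [-4, -6, -8], [-4, -8, -18]].
Symmetric row and column elimination reduces H to a congruent diagonal form with pivots -4, -2, -6.
Counting signs: 3 negative.
H is negative definite, so the origin is a strict local maximum.

local maximum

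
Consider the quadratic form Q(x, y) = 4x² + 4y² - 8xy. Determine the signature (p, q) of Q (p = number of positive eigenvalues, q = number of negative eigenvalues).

(1, 0)

The associated matrix is A = [[4, -4], [-4, 4]].
Symmetric row and column elimination reduces A to a congruent diagonal form with pivots 4, 0.
That gives 1 positive, 1 zero pivots.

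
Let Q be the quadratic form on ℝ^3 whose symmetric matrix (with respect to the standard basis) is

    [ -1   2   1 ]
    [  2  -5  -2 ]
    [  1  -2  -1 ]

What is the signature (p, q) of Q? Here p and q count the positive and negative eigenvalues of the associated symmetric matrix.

Row-reducing A symmetrically gives the diagonal entries -1, -1, 0.
Counting signs: 2 negative, 1 zero.

(0, 2)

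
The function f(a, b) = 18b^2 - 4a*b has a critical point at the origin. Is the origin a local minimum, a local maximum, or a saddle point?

saddle point

The Hessian at the origin is H = [[0, -4], [-4, 36]].
det H = 0·36 − (-4)² = -16 < 0, so H is indefinite.
Therefore the origin is a saddle point.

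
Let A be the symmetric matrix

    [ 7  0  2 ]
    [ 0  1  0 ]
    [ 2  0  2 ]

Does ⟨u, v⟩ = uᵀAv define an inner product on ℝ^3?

yes

Leading principal minors: Δ_1 = 7, Δ_2 = 7, Δ_3 = 10.
All leading principal minors are positive, so by Sylvester's criterion Q is positive definite.
⟨·,·⟩ is an inner product exactly when A is positive definite.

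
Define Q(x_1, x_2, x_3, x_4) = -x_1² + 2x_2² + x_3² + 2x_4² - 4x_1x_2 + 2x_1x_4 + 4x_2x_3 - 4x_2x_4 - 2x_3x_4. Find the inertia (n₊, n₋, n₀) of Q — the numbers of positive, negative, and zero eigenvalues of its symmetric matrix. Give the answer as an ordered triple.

The symmetric matrix is A = [[-1, -2, 0, 1], [-2, 2, 2, -2], [0, 2, 1, -1], [1, -2, -1, 2]].
Congruent diagonalization of A (simultaneous row and column reduction) yields pivots -1, 6, 1/3, 0.
Counting signs: 2 positive, 1 negative, 1 zero.

(2, 1, 1)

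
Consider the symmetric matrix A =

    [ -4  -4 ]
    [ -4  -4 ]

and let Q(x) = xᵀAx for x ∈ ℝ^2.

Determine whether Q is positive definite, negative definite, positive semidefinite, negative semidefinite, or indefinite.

negative semidefinite

Congruent diagonalization of A (simultaneous row and column reduction) yields pivots -4, 0.
Counting signs: 1 negative, 1 zero.
Hence Q is negative semidefinite.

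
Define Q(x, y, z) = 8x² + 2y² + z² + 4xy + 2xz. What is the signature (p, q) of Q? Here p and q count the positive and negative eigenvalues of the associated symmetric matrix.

(3, 0)

The associated matrix is A = [[8, 2, 1], [2, 2, 0], [1, 0, 1]].
Symmetric row and column elimination reduces A to a congruent diagonal form with pivots 8, 3/2, 5/6.
That gives 3 positive pivots.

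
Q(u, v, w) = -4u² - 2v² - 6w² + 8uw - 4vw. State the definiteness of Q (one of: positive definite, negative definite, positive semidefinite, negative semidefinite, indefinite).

The symmetric matrix is A = [[-4, 0, 4], [0, -2, -2], [4, -2, -6]].
Applying the same elementary operations to the rows and columns of A produces a congruent diagonal matrix with entries -4, -2, 0.
That gives 2 negative, 1 zero pivots.
Hence Q is negative semidefinite.

negative semidefinite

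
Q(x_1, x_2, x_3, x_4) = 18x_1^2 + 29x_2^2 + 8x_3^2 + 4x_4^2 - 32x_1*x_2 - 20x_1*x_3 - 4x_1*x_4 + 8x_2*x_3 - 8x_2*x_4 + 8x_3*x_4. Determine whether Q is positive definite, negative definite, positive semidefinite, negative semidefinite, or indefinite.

Write A = [[18, -16, -10, -2], [-16, 29, 4, -4], [-10, 4, 8, 4], [-2, -4, 4, 4]].
Symmetric row and column elimination reduces A to a congruent diagonal form with pivots 18, 133/9, 110/133, 4/11.
Counting signs: 4 positive.
Hence Q is positive definite.

positive definite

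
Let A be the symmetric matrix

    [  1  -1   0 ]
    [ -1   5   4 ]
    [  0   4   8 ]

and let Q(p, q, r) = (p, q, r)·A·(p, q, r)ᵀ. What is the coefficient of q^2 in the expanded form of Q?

The coefficient of q^2 is the diagonal entry A[2,2] = 5.

5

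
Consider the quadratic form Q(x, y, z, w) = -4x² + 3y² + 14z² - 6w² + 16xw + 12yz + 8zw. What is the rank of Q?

The symmetric matrix is A = [[-4, 0, 0, 8], [0, 3, 6, 0], [0, 6, 14, 4], [8, 0, 4, -6]].
An LDLᵀ factorisation of A has diagonal entries -4, 3, 2, 2.
That gives 3 positive, 1 negative pivots.
The rank is the number of nonzero pivots: 4.

4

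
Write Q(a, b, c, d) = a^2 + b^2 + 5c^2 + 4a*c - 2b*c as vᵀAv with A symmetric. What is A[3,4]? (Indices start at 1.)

The coefficient of c·d in Q is 0. For a symmetric A this equals A[3,4] + A[4,3] = 2·A[3,4].
So A[3,4] = 0/2 = 0.

0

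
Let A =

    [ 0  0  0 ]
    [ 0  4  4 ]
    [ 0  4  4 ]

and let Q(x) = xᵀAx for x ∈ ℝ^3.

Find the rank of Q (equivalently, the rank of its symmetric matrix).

1

Row-reducing A symmetrically gives the diagonal entries 0, 4, 0.
So there are 1 positive, 2 zero pivots.
The rank is the number of nonzero pivots: 1.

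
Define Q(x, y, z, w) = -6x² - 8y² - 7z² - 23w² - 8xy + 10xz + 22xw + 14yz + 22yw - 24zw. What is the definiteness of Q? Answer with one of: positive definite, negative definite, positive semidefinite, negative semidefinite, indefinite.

Write A = [[-6, -4, 5, 11], [-4, -8, 7, 11], [5, 7, -7, -12], [11, 11, -12, -23]].
Symmetric row and column elimination reduces A to a congruent diagonal form with pivots -6, -16/3, -5/16, 0.
So there are 3 negative, 1 zero pivots.
Hence Q is negative semidefinite.

negative semidefinite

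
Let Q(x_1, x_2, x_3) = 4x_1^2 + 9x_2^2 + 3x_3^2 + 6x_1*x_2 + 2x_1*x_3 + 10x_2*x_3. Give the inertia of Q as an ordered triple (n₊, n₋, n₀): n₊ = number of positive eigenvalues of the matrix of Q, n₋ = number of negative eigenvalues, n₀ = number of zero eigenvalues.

(3, 0, 0)

The symmetric matrix is A = [[4, 3, 1], [3, 9, 5], [1, 5, 3]].
An LDLᵀ factorisation of A has diagonal entries 4, 27/4, 2/27.
That gives 3 positive pivots.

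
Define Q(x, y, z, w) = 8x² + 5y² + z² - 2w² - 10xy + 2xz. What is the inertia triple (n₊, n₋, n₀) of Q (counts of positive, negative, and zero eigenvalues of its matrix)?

(3, 1, 0)

The associated matrix is A = [[8, -5, 1, 0], [-5, 5, 0, 0], [1, 0, 1, 0], [0, 0, 0, -2]].
An LDLᵀ factorisation of A has diagonal entries 8, 15/8, 2/3, -2.
That gives 3 positive, 1 negative pivots.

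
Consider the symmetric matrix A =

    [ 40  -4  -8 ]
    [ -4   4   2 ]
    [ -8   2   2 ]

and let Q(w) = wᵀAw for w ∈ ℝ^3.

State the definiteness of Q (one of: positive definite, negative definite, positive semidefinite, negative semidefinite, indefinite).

Applying the same elementary operations to the rows and columns of A produces a congruent diagonal matrix with entries 40, 18/5, 0.
Counting signs: 2 positive, 1 zero.
Hence Q is positive semidefinite.

positive semidefinite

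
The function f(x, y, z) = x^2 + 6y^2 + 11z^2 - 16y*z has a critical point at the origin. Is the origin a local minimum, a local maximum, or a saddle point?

The Hessian at the origin is H = [[2, 0, 0], [0, 12, -16], [0, -16, 22]].
Congruent diagonalization of H (simultaneous row and column reduction) yields pivots 2, 12, 2/3.
So there are 3 positive pivots.
H is positive definite, so the origin is a strict local minimum.

local minimum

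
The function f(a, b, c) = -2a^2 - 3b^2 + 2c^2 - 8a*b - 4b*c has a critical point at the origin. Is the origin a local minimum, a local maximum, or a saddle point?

The Hessian at the origin is H = [[-4, -8, 0], [-8, -6, -4], [0, -4, 4]].
Congruent diagonalization of H (simultaneous row and column reduction) yields pivots -4, 10, 12/5.
That gives 2 positive, 1 negative pivots.
H is indefinite, so the origin is a saddle point.

saddle point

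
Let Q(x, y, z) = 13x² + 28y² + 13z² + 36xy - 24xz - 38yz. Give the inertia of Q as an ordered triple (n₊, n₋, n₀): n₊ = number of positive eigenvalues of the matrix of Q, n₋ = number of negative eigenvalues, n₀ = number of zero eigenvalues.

The symmetric matrix is A = [[13, 18, -12], [18, 28, -19], [-12, -19, 13]].
Congruent diagonalization of A (simultaneous row and column reduction) yields pivots 13, 40/13, 3/40.
Counting signs: 3 positive.

(3, 0, 0)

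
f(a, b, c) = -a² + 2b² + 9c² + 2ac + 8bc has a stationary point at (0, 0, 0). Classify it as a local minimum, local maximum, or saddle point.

The Hessian at the origin is H = [[-2, 0, 2], [0, 4, 8], [2, 8, 18]].
Congruent diagonalization of H (simultaneous row and column reduction) yields pivots -2, 4, 4.
Counting signs: 2 positive, 1 negative.
H is indefinite, so the origin is a saddle point.

saddle point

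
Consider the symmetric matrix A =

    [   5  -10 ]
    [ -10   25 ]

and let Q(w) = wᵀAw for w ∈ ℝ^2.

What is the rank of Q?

2

An LDLᵀ factorisation of A has diagonal entries 5, 5.
That gives 2 positive pivots.
The rank is the number of nonzero pivots: 2.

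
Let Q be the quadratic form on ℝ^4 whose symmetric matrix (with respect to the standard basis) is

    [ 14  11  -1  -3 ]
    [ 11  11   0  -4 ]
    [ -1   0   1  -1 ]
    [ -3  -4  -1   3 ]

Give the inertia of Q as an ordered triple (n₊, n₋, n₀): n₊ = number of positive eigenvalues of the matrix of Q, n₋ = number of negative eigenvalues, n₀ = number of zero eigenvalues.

(4, 0, 0)

Symmetric row and column elimination reduces A to a congruent diagonal form with pivots 14, 33/14, 2/3, 6/11.
Counting signs: 4 positive.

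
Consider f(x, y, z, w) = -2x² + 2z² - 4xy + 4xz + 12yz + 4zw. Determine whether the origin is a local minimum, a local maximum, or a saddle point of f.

The Hessian at the origin is H = [[-4, -4, 4, 0], [-4, 0, 12, 0], [4, 12, 4, 4], [0, 0, 4, 0]].
An LDLᵀ factorisation of H has diagonal entries -4, 4, -8, 2.
Counting signs: 2 positive, 2 negative.
H is indefinite, so the origin is a saddle point.

saddle point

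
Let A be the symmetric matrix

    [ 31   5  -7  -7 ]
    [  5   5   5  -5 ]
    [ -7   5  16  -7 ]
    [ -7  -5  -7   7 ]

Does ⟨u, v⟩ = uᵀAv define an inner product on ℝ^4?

yes

Congruent diagonalization of A (simultaneous row and column reduction) yields pivots 31, 130/31, 71/13, 20/71.
Counting signs: 4 positive.
Hence Q is positive definite.
⟨·,·⟩ is an inner product exactly when A is positive definite.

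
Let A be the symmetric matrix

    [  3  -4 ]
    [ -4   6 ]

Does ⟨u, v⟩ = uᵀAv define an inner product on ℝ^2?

For the 2×2 matrix [[3, -4], [-4, 6]]: det = 3·6 − (-4)² = 2, trace = 9.
det > 0 so both eigenvalues share the sign of the trace; trace = 9 > 0 ⇒ both positive.
⟨·,·⟩ is an inner product exactly when A is positive definite.

yes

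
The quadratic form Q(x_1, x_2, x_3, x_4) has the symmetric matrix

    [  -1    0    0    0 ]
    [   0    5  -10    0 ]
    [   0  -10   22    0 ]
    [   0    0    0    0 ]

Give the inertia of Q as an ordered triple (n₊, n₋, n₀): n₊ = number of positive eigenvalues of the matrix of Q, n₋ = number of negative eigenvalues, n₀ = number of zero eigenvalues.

(2, 1, 1)

Row-reducing A symmetrically gives the diagonal entries -1, 5, 2, 0.
Counting signs: 2 positive, 1 negative, 1 zero.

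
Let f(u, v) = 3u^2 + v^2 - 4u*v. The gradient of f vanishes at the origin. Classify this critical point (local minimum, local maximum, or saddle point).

The Hessian at the origin is H = [[6, -4], [-4, 2]].
det H = 6·2 − (-4)² = -4 < 0, so H is indefinite.
Therefore the origin is a saddle point.

saddle point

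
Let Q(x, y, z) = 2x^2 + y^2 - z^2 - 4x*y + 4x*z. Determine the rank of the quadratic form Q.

The symmetric matrix is A = [[2, -2, 2], [-2, 1, 0], [2, 0, -1]].
Row-reducing A symmetrically gives the diagonal entries 2, -1, 1.
That gives 2 positive, 1 negative pivots.
The rank is the number of nonzero pivots: 3.

3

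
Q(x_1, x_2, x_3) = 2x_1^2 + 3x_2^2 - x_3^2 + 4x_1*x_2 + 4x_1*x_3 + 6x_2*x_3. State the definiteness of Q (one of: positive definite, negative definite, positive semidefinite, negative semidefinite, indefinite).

The symmetric matrix is A = [[2, 2, 2], [2, 3, 3], [2, 3, -1]].
Symmetric row and column elimination reduces A to a congruent diagonal form with pivots 2, 1, -4.
That gives 2 positive, 1 negative pivots.
Hence Q is indefinite.

indefinite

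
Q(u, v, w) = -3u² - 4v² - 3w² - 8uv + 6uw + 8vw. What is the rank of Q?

Write A = [[-3, -4, 3], [-4, -4, 4], [3, 4, -3]].
Applying the same elementary operations to the rows and columns of A produces a congruent diagonal matrix with entries -3, 4/3, 0.
Counting signs: 1 positive, 1 negative, 1 zero.
The rank is the number of nonzero pivots: 2.

2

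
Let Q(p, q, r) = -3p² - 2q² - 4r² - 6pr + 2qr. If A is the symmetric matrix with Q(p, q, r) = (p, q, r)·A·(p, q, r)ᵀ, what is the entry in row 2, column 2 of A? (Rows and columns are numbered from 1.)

The coefficient of q² in Q is -2, and that is exactly A[2,2].

-2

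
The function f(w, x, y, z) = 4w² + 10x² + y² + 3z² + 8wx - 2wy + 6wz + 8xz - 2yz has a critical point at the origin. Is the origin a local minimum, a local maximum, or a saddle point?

local minimum

The Hessian at the origin is H = [[8, 8, -2, 6], [8, 20, 0, 8], [-2, 0, 2, -2], [6, 8, -2, 6]].
Applying the same elementary operations to the rows and columns of H produces a congruent diagonal matrix with entries 8, 12, 7/6, 4/7.
So there are 4 positive pivots.
H is positive definite, so the origin is a strict local minimum.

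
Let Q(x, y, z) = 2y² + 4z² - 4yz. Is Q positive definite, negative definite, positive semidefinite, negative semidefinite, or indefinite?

positive semidefinite

The associated matrix is A = [[0, 0, 0], [0, 2, -2], [0, -2, 4]].
Row-reducing A symmetrically gives the diagonal entries 0, 2, 2.
So there are 2 positive, 1 zero pivots.
Hence Q is positive semidefinite.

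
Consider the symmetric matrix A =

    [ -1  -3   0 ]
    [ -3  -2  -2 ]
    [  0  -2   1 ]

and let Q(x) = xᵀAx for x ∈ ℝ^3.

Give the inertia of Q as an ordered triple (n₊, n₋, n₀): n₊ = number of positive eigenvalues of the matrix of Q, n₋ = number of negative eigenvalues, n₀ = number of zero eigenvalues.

(2, 1, 0)

Congruent diagonalization of A (simultaneous row and column reduction) yields pivots -1, 7, 3/7.
Counting signs: 2 positive, 1 negative.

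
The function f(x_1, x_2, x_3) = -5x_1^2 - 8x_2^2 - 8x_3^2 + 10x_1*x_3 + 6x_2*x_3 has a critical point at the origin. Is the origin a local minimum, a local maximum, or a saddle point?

The Hessian at the origin is H = [[-10, 0, 10], [0, -16, 6], [10, 6, -16]].
Symmetric row and column elimination reduces H to a congruent diagonal form with pivots -10, -16, -15/4.
Counting signs: 3 negative.
H is negative definite, so the origin is a strict local maximum.

local maximum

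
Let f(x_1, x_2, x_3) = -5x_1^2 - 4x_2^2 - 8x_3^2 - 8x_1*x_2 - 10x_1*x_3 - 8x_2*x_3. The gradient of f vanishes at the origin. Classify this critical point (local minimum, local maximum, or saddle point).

The Hessian at the origin is H = [[-10, -8, -10], [-8, -8, -8], [-10, -8, -16]].
Applying the same elementary operations to the rows and columns of H produces a congruent diagonal matrix with entries -10, -8/5, -6.
Counting signs: 3 negative.
H is negative definite, so the origin is a strict local maximum.

local maximum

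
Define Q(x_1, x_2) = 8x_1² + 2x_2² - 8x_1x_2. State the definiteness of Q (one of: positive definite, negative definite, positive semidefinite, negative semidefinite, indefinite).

The symmetric matrix of Q is [[8, -4], [-4, 2]].
For the 2×2 matrix [[8, -4], [-4, 2]]: det = 8·2 − (-4)² = 0, trace = 10.
det = 0 so one eigenvalue is zero; the form is semidefinite with the sign of the trace.

positive semidefinite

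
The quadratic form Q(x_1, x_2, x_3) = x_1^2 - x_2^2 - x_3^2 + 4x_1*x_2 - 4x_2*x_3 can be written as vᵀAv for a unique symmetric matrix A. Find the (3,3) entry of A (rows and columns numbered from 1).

The coefficient of x_3^2 in Q is -1, and that is exactly A[3,3].

-1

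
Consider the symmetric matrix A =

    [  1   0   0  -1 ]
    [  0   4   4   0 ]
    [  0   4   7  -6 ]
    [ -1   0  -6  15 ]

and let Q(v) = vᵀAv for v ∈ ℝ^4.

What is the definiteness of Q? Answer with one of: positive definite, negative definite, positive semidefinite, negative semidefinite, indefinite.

positive definite

Row-reducing A symmetrically gives the diagonal entries 1, 4, 3, 2.
That gives 4 positive pivots.
Hence Q is positive definite.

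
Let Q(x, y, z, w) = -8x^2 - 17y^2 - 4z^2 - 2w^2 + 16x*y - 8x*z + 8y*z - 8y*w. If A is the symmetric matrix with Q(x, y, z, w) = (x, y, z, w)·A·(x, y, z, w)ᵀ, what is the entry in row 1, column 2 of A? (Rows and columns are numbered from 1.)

The coefficient of x·y in Q is 16. For a symmetric A this equals A[1,2] + A[2,1] = 2·A[1,2].
So A[1,2] = 16/2 = 8.

8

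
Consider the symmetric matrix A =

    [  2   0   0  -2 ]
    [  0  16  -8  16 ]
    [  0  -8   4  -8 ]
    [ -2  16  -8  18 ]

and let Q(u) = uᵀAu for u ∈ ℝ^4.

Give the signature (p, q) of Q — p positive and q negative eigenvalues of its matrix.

(2, 0)

Symmetric row and column elimination reduces A to a congruent diagonal form with pivots 2, 16, 0, 0.
That gives 2 positive, 2 zero pivots.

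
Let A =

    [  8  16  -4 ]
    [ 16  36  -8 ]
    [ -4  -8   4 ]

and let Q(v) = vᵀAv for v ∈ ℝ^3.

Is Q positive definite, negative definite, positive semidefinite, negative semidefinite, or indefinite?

Congruent diagonalization of A (simultaneous row and column reduction) yields pivots 8, 4, 2.
So there are 3 positive pivots.
Hence Q is positive definite.

positive definite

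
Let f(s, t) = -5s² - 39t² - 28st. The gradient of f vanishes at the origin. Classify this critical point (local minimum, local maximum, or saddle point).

The Hessian at the origin is H = [[-10, -28], [-28, -78]].
det H = -10·-78 − (-28)² = -4 < 0, so H is indefinite.
Therefore the origin is a saddle point.

saddle point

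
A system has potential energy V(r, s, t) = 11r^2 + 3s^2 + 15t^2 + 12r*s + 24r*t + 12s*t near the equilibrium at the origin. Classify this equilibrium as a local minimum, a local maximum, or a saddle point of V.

saddle point

The Hessian at the origin is H = [[22, 12, 24], [12, 6, 12], [24, 12, 30]].
Congruent diagonalization of H (simultaneous row and column reduction) yields pivots 22, -6/11, 6.
That gives 2 positive, 1 negative pivots.
H is indefinite, so the origin is a saddle point.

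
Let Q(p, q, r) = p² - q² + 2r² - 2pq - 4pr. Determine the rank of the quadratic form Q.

2

The symmetric matrix is A = [[1, -1, -2], [-1, -1, 0], [-2, 0, 2]].
Applying the same elementary operations to the rows and columns of A produces a congruent diagonal matrix with entries 1, -2, 0.
So there are 1 positive, 1 negative, 1 zero pivots.
The rank is the number of nonzero pivots: 2.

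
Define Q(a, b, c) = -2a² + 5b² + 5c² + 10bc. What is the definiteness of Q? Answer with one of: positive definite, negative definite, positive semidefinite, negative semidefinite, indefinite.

indefinite

The symmetric matrix is A = [[-2, 0, 0], [0, 5, 5], [0, 5, 5]].
Symmetric row and column elimination reduces A to a congruent diagonal form with pivots -2, 5, 0.
That gives 1 positive, 1 negative, 1 zero pivots.
Hence Q is indefinite.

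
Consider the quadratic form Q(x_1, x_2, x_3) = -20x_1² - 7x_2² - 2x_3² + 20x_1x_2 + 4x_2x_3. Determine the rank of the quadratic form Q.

The symmetric matrix is A = [[-20, 10, 0], [10, -7, 2], [0, 2, -2]].
Congruent diagonalization of A (simultaneous row and column reduction) yields pivots -20, -2, 0.
So there are 2 negative, 1 zero pivots.
The rank is the number of nonzero pivots: 2.

2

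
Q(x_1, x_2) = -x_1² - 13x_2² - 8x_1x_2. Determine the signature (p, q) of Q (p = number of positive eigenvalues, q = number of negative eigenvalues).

(1, 1)

Write A = [[-1, -4], [-4, -13]].
Row-reducing A symmetrically gives the diagonal entries -1, 3.
Counting signs: 1 positive, 1 negative.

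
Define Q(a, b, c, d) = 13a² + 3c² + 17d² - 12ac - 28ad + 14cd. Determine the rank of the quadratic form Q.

3

The associated matrix is A = [[13, 0, -6, -14], [0, 0, 0, 0], [-6, 0, 3, 7], [-14, 0, 7, 17]].
Applying the same elementary operations to the rows and columns of A produces a congruent diagonal matrix with entries 13, 0, 3/13, 2/3.
That gives 3 positive, 1 zero pivots.
The rank is the number of nonzero pivots: 3.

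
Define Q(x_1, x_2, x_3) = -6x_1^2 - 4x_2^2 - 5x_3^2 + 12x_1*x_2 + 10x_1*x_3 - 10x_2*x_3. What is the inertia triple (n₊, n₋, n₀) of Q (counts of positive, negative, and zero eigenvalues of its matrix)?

(1, 2, 0)

Write A = [[-6, 6, 5], [6, -4, -5], [5, -5, -5]].
Symmetric row and column elimination reduces A to a congruent diagonal form with pivots -6, 2, -5/6.
So there are 1 positive, 2 negative pivots.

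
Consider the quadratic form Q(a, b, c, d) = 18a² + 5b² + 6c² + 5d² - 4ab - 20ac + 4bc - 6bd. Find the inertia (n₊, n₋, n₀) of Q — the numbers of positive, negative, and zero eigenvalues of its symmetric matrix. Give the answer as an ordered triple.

The associated matrix is A = [[18, -2, -10, 0], [-2, 5, 2, -3], [-10, 2, 6, 0], [0, -3, 0, 5]].
Applying the same elementary operations to the rows and columns of A produces a congruent diagonal matrix with entries 18, 43/9, 12/43, 2.
So there are 4 positive pivots.

(4, 0, 0)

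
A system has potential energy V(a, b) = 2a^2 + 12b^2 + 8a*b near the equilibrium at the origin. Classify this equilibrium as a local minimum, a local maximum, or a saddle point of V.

local minimum

The Hessian at the origin is H = [[4, 8], [8, 24]].
det H = 4·24 − (8)² = 32 > 0 and H[1,1] = 4 > 0, so H is positive definite.
Therefore the origin is a local minimum.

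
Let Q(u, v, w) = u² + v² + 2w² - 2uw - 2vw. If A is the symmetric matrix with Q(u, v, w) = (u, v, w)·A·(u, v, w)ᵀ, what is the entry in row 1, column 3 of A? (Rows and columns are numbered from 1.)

-1

The coefficient of u·w in Q is -2. For a symmetric A this equals A[1,3] + A[3,1] = 2·A[1,3].
So A[1,3] = -2/2 = -1.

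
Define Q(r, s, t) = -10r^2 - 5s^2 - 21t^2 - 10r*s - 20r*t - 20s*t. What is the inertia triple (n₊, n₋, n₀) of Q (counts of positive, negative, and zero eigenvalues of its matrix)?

Write A = [[-10, -5, -10], [-5, -5, -10], [-10, -10, -21]].
Symmetric row and column elimination reduces A to a congruent diagonal form with pivots -10, -5/2, -1.
Counting signs: 3 negative.

(0, 3, 0)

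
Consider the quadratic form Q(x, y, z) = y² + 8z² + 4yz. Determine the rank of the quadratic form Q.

2

The symmetric matrix is A = [[0, 0, 0], [0, 1, 2], [0, 2, 8]].
Row-reducing A symmetrically gives the diagonal entries 0, 1, 4.
Counting signs: 2 positive, 1 zero.
The rank is the number of nonzero pivots: 2.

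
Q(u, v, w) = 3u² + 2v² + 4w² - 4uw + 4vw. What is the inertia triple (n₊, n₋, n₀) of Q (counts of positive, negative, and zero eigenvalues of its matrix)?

The symmetric matrix is A = [[3, 0, -2], [0, 2, 2], [-2, 2, 4]].
Applying the same elementary operations to the rows and columns of A produces a congruent diagonal matrix with entries 3, 2, 2/3.
So there are 3 positive pivots.

(3, 0, 0)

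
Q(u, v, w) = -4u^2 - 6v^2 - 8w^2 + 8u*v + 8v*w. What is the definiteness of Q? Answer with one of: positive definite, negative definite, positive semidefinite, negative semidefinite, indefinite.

negative semidefinite

The symmetric matrix is A = [[-4, 4, 0], [4, -6, 4], [0, 4, -8]].
Congruent diagonalization of A (simultaneous row and column reduction) yields pivots -4, -2, 0.
So there are 2 negative, 1 zero pivots.
Hence Q is negative semidefinite.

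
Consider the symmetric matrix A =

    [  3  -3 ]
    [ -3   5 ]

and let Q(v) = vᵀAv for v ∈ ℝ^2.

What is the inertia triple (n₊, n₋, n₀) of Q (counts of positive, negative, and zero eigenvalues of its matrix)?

An LDLᵀ factorisation of A has diagonal entries 3, 2.
Counting signs: 2 positive.

(2, 0, 0)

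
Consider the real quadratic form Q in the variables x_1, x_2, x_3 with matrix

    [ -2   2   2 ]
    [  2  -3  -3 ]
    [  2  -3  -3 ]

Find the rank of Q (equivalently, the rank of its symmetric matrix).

Applying the same elementary operations to the rows and columns of A produces a congruent diagonal matrix with entries -2, -1, 0.
So there are 2 negative, 1 zero pivots.
The rank is the number of nonzero pivots: 2.

2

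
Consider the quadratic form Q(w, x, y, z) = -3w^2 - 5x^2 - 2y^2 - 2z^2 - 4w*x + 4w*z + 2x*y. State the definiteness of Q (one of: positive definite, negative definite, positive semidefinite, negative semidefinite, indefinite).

negative definite

The associated matrix is A = [[-3, -2, 0, 2], [-2, -5, 1, 0], [0, 1, -2, 0], [2, 0, 0, -2]].
Applying the same elementary operations to the rows and columns of A produces a congruent diagonal matrix with entries -3, -11/3, -19/11, -2/19.
That gives 4 negative pivots.
Hence Q is negative definite.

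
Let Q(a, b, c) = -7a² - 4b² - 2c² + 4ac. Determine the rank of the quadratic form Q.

3

The associated matrix is A = [[-7, 0, 2], [0, -4, 0], [2, 0, -2]].
Applying the same elementary operations to the rows and columns of A produces a congruent diagonal matrix with entries -7, -4, -10/7.
So there are 3 negative pivots.
The rank is the number of nonzero pivots: 3.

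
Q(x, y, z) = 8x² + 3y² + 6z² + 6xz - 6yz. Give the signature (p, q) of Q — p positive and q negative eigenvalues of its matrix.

The associated matrix is A = [[8, 0, 3], [0, 3, -3], [3, -3, 6]].
Congruent diagonalization of A (simultaneous row and column reduction) yields pivots 8, 3, 15/8.
So there are 3 positive pivots.

(3, 0)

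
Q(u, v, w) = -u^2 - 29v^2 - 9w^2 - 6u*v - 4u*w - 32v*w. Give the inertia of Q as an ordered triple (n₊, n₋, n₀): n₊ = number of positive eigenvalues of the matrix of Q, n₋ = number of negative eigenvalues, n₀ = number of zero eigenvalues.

(0, 2, 1)

The associated matrix is A = [[-1, -3, -2], [-3, -29, -16], [-2, -16, -9]].
Row-reducing A symmetrically gives the diagonal entries -1, -20, 0.
That gives 2 negative, 1 zero pivots.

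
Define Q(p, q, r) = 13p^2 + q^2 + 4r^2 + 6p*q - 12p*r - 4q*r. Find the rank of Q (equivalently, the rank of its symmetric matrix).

The associated matrix is A = [[13, 3, -6], [3, 1, -2], [-6, -2, 4]].
Congruent diagonalization of A (simultaneous row and column reduction) yields pivots 13, 4/13, 0.
Counting signs: 2 positive, 1 zero.
The rank is the number of nonzero pivots: 2.

2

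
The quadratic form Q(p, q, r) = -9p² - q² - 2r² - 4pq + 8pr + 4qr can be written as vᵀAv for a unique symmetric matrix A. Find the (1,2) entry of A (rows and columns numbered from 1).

-2

The coefficient of p·q in Q is -4. For a symmetric A this equals A[1,2] + A[2,1] = 2·A[1,2].
So A[1,2] = -4/2 = -2.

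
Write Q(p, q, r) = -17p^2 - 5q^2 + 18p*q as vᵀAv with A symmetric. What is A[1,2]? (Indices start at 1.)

The coefficient of p·q in Q is 18. For a symmetric A this equals A[1,2] + A[2,1] = 2·A[1,2].
So A[1,2] = 18/2 = 9.

9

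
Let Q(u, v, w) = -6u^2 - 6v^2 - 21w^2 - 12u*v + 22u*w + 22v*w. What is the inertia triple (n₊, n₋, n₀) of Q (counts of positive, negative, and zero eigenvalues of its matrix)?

The associated matrix is A = [[-6, -6, 11], [-6, -6, 11], [11, 11, -21]].
Row-reducing A symmetrically gives the diagonal entries -6, 0, -5/6.
So there are 2 negative, 1 zero pivots.

(0, 2, 1)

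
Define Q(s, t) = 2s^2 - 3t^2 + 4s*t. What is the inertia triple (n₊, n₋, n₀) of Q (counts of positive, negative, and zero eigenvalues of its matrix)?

Write A = [[2, 2], [2, -3]].
An LDLᵀ factorisation of A has diagonal entries 2, -5.
Counting signs: 1 positive, 1 negative.

(1, 1, 0)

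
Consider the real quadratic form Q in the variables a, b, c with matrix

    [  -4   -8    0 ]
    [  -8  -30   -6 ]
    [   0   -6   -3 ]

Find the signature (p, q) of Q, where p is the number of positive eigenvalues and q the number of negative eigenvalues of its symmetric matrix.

Symmetric row and column elimination reduces A to a congruent diagonal form with pivots -4, -14, -3/7.
That gives 3 negative pivots.

(0, 3)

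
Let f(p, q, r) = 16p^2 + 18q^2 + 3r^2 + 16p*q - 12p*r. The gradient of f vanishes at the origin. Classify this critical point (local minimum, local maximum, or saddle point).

local minimum

The Hessian at the origin is H = [[32, 16, -12], [16, 36, 0], [-12, 0, 6]].
Symmetric row and column elimination reduces H to a congruent diagonal form with pivots 32, 28, 3/14.
So there are 3 positive pivots.
H is positive definite, so the origin is a strict local minimum.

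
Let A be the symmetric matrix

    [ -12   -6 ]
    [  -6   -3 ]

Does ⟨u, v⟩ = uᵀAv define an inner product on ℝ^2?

Applying the same elementary operations to the rows and columns of A produces a congruent diagonal matrix with entries -12, 0.
Counting signs: 1 negative, 1 zero.
Hence Q is negative semidefinite.
⟨·,·⟩ is an inner product exactly when A is positive definite.

no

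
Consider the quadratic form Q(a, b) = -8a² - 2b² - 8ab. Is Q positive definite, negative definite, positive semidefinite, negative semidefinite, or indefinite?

Write A = [[-8, -4], [-4, -2]].
Row-reducing A symmetrically gives the diagonal entries -8, 0.
That gives 1 negative, 1 zero pivots.
Hence Q is negative semidefinite.

negative semidefinite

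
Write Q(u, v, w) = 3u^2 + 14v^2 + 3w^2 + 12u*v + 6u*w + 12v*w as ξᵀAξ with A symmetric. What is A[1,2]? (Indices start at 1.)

The coefficient of u·v in Q is 12. For a symmetric A this equals A[1,2] + A[2,1] = 2·A[1,2].
So A[1,2] = 12/2 = 6.

6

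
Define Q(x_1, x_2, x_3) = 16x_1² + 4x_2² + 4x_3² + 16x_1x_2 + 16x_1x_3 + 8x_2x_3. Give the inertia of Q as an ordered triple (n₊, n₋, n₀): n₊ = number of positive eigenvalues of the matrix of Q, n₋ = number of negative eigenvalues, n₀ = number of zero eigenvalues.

(1, 0, 2)

Write A = [[16, 8, 8], [8, 4, 4], [8, 4, 4]].
Congruent diagonalization of A (simultaneous row and column reduction) yields pivots 16, 0, 0.
That gives 1 positive, 2 zero pivots.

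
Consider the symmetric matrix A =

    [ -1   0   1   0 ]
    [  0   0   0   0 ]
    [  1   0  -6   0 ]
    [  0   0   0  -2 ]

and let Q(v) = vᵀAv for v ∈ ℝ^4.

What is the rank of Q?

Row-reducing A symmetrically gives the diagonal entries -1, 0, -5, -2.
Counting signs: 3 negative, 1 zero.
The rank is the number of nonzero pivots: 3.

3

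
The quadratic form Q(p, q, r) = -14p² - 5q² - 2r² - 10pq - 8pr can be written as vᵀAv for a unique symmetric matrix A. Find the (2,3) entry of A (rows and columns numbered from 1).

The coefficient of q·r in Q is 0. For a symmetric A this equals A[2,3] + A[3,2] = 2·A[2,3].
So A[2,3] = 0/2 = 0.

0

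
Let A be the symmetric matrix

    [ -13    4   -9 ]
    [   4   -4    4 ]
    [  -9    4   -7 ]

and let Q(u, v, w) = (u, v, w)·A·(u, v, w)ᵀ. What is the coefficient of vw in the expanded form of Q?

8

The coefficient of vw is A[2,3] + A[3,2] = 2·4 = 8.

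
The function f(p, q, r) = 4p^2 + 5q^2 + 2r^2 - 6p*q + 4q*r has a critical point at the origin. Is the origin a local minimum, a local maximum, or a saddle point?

local minimum

The Hessian at the origin is H = [[8, -6, 0], [-6, 10, 4], [0, 4, 4]].
Symmetric row and column elimination reduces H to a congruent diagonal form with pivots 8, 11/2, 12/11.
So there are 3 positive pivots.
H is positive definite, so the origin is a strict local minimum.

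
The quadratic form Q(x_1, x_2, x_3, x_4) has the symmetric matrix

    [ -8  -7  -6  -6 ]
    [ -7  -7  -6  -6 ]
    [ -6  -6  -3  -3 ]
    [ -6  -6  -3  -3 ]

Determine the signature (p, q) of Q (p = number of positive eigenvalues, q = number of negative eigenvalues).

Symmetric row and column elimination reduces A to a congruent diagonal form with pivots -8, -7/8, 15/7, 0.
Counting signs: 1 positive, 2 negative, 1 zero.

(1, 2)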